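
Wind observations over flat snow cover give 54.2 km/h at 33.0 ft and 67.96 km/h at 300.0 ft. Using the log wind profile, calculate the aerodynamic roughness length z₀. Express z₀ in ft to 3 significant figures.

z₀ ≈ 0.00553 ft

Log law: V(z) ∝ ln(z/z₀). With r = V₁/V₂ = 54.2/67.96 = 0.79753,
r · ln(z₂/z₀) = ln(z₁/z₀) ⇒ ln z₀ = (ln z₁ − r·ln z₂)/(1 − r)
ln z₀ = (3.49651 − 0.79753×5.70378) / 0.20247 = -5.1978
z₀ = exp(-5.1978) = 0.005528 ft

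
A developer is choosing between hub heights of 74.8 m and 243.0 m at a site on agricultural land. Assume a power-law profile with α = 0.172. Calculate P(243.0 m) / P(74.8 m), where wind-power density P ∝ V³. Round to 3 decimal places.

Speed ratio: V_B/V_A = (z_B/z_A)^α = (243.0/74.8)^0.172 = (3.2487)^0.172 = 1.22465
Power-density ratio: P_B/P_A = (V_B/V_A)³ = (1.22465)³ = 1.83671

1.837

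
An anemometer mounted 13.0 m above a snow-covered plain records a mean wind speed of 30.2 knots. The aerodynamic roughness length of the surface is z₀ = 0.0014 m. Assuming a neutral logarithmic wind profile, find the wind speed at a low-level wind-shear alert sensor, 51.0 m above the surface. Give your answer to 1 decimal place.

34.7 knots

Log law: V(z) ∝ ln(z/z₀), so V₂/V₁ = ln(z₂/z₀) / ln(z₁/z₀).
ln(51.0/0.0014) = 10.5031, ln(13.0/0.0014) = 9.1362
V₂ = 30.2 × 10.5031/9.1362 = 30.2 × 1.1496 = 34.7182 knots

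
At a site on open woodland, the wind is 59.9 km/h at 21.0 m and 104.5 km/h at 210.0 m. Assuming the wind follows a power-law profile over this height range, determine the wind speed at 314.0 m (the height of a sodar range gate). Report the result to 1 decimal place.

First find α: α = ln(V₂/V₁)/ln(z₂/z₁) = ln(104.5/59.9)/ln(210.0/21.0) = 0.55651/2.30259 = 0.2417
Extrapolate from 210.0 m to 314.0 m: V₃ = 104.5 × (314.0/210.0)^0.2417 = 104.5 × 1.1021 = 115.1707 km/h

115.2 km/h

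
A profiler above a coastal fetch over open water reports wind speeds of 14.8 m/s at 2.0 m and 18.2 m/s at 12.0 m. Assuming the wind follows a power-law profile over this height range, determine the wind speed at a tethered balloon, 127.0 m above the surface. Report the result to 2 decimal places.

First find α: α = ln(V₂/V₁)/ln(z₂/z₁) = ln(18.2/14.8)/ln(12.0/2.0) = 0.20679/1.79176 = 0.1154
Extrapolate from 12.0 m to 127.0 m: V₃ = 18.2 × (127.0/12.0)^0.1154 = 18.2 × 1.3130 = 23.8961 m/s

23.90 m/s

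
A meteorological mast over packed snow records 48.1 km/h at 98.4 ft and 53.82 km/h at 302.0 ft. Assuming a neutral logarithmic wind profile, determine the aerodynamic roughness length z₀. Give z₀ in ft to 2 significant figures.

z₀ ≈ 0.0079 ft

Log law: V(z) ∝ ln(z/z₀). With r = V₁/V₂ = 48.1/53.82 = 0.89372,
r · ln(z₂/z₀) = ln(z₁/z₀) ⇒ ln z₀ = (ln z₁ − r·ln z₂)/(1 − r)
ln z₀ = (4.58904 − 0.89372×5.71043) / 0.10628 = -4.8408
z₀ = exp(-4.8408) = 0.007901 ft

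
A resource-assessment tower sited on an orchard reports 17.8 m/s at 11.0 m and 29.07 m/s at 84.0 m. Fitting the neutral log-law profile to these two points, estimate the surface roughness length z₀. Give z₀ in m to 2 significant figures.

z₀ ≈ 0.44 m

Log law: V(z) ∝ ln(z/z₀). With r = V₁/V₂ = 17.8/29.07 = 0.61232,
r · ln(z₂/z₀) = ln(z₁/z₀) ⇒ ln z₀ = (ln z₁ − r·ln z₂)/(1 − r)
ln z₀ = (2.39790 − 0.61232×4.43082) / 0.38768 = -0.8129
z₀ = exp(-0.8129) = 0.4436 m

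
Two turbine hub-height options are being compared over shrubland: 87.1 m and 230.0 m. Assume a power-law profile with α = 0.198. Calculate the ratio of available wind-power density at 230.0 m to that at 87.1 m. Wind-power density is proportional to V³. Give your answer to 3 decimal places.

Speed ratio: V_B/V_A = (z_B/z_A)^α = (230.0/87.1)^0.198 = (2.6406)^0.198 = 1.21199
Power-density ratio: P_B/P_A = (V_B/V_A)³ = (1.21199)³ = 1.78031

1.780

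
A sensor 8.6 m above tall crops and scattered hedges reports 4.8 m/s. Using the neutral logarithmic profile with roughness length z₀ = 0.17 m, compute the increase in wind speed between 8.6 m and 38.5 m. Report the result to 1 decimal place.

1.8 m/s

Log law: V₂ = V₁ · ln(z₂/z₀)/ln(z₁/z₀) = 4.8 × 5.4226/3.9237 = 6.6336 m/s
ΔV = 6.6336 − 4.8 = 1.8336 m/s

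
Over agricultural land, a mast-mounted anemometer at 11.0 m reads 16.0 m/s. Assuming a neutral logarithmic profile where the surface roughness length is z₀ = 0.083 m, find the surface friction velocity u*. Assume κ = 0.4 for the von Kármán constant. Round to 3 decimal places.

Log law: V(z) = (u*/κ) · ln(z/z₀) ⇒ u* = κ · V / ln(z/z₀)
u* = 0.4 × 16.0 / ln(11.0/0.083) = 0.4 × 16.0 / 4.8868
   = 6.4000 / 4.8868 = 1.3096 m/s

u* ≈ 1.310 m/s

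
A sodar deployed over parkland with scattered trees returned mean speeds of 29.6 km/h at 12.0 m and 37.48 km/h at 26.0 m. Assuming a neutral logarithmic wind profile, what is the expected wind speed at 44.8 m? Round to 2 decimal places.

Log law: V ∝ ln(z/z₀). From the pair, with r = V₁/V₂ = 0.78975,
ln z₀ = (ln z₁ − r·ln z₂)/(1 − r) = (2.4849 − 0.78975×3.2581)/0.21025 = -0.4195 → z₀ = 0.6574 m
V₃ = V₁ · ln(z₃/z₀)/ln(z₁/z₀) = 29.6 × 4.2217/2.9044 = 43.0253 km/h

43.03 km/h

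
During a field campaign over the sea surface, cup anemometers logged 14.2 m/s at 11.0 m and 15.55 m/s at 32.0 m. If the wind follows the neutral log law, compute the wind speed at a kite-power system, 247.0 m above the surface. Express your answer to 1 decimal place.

18.1 m/s

Log law: V ∝ ln(z/z₀). From the pair, with r = V₁/V₂ = 0.91318,
ln z₀ = (ln z₁ − r·ln z₂)/(1 − r) = (2.3979 − 0.91318×3.4657)/0.08682 = -8.8342 → z₀ = 0.0001457 m
V₃ = V₁ · ln(z₃/z₀)/ln(z₁/z₀) = 14.2 × 14.3436/11.2321 = 18.1337 m/s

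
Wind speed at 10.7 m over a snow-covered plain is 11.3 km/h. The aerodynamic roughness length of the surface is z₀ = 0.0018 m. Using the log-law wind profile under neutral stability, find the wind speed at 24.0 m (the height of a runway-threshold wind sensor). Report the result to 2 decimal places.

12.35 km/h

Log law: V(z) ∝ ln(z/z₀), so V₂/V₁ = ln(z₂/z₀) / ln(z₁/z₀).
ln(24.0/0.0018) = 9.4980, ln(10.7/0.0018) = 8.6902
V₂ = 11.3 × 9.4980/8.6902 = 11.3 × 1.0930 = 12.3504 km/h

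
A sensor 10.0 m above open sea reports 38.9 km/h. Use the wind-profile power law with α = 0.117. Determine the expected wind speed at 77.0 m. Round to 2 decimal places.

Power-law profile: V₂ = V₁ · (z₂/z₁)^α
V₂ = 38.9 × (77.0/10.0)^0.117 = 38.9 × (7.7000)^0.117
    = 38.9 × 1.2698 = 49.3934 km/h

49.39 km/h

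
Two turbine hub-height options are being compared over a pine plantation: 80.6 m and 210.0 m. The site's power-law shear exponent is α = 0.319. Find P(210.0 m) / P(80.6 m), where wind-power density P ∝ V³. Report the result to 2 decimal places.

Speed ratio: V_B/V_A = (z_B/z_A)^α = (210.0/80.6)^0.319 = (2.6055)^0.319 = 1.35727
Power-density ratio: P_B/P_A = (V_B/V_A)³ = (1.35727)³ = 2.50035

2.50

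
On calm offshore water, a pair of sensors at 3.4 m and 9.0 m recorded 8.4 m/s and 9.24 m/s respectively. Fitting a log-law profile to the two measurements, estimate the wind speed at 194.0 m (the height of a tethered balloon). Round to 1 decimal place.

11.9 m/s

Log law: V ∝ ln(z/z₀). From the pair, with r = V₁/V₂ = 0.90909,
ln z₀ = (ln z₁ − r·ln z₂)/(1 − r) = (1.2238 − 0.90909×2.1972)/0.09091 = -8.5107 → z₀ = 0.0002013 m
V₃ = V₁ · ln(z₃/z₀)/ln(z₁/z₀) = 8.4 × 13.7786/9.7345 = 11.8897 m/s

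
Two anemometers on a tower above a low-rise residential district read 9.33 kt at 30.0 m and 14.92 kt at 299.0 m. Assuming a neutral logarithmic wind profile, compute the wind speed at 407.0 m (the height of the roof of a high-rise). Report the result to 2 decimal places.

15.67 kt

Log law: V ∝ ln(z/z₀). From the pair, with r = V₁/V₂ = 0.62534,
ln z₀ = (ln z₁ − r·ln z₂)/(1 − r) = (3.4012 − 0.62534×5.7004)/0.37466 = -0.4364 → z₀ = 0.6464 m
V₃ = V₁ · ln(z₃/z₀)/ln(z₁/z₀) = 9.33 × 6.4452/3.8376 = 15.6697 kt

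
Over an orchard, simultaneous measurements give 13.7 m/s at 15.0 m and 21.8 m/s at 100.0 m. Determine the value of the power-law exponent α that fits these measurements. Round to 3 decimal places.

α ≈ 0.245

Power law: V₂/V₁ = (z₂/z₁)^α ⇒ α = ln(V₂/V₁) / ln(z₂/z₁)
α = ln(21.8/13.7) / ln(100.0/15.0) = ln(1.5912) / ln(6.6667)
  = 0.46451 / 1.89712 = 0.24485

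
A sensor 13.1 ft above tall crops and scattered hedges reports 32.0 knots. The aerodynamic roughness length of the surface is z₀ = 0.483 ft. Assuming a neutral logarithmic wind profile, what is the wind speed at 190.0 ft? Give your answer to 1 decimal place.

Log law: V(z) ∝ ln(z/z₀), so V₂/V₁ = ln(z₂/z₀) / ln(z₁/z₀).
ln(190.0/0.483) = 5.9748, ln(13.1/0.483) = 3.3004
V₂ = 32.0 × 5.9748/3.3004 = 32.0 × 1.8103 = 57.9309 knots

57.9 knots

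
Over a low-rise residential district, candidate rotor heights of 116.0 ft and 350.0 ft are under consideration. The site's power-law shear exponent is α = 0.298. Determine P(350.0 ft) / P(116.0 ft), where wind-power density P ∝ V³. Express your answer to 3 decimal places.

2.684

Speed ratio: V_B/V_A = (z_B/z_A)^α = (350.0/116.0)^0.298 = (3.0172)^0.298 = 1.38971
Power-density ratio: P_B/P_A = (V_B/V_A)³ = (1.38971)³ = 2.68393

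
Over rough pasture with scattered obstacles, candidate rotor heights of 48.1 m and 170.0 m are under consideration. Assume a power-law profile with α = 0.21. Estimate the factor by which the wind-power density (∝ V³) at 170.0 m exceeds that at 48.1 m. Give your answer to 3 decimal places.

Speed ratio: V_B/V_A = (z_B/z_A)^α = (170.0/48.1)^0.21 = (3.5343)^0.21 = 1.30360
Power-density ratio: P_B/P_A = (V_B/V_A)³ = (1.30360)³ = 2.21529

2.215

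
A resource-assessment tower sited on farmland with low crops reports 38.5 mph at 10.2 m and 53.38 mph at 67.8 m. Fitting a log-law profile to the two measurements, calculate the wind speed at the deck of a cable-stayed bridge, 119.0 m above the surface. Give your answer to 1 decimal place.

57.8 mph

Log law: V ∝ ln(z/z₀). From the pair, with r = V₁/V₂ = 0.72124,
ln z₀ = (ln z₁ − r·ln z₂)/(1 − r) = (2.3224 − 0.72124×4.2166)/0.27876 = -2.5785 → z₀ = 0.07589 m
V₃ = V₁ · ln(z₃/z₀)/ln(z₁/z₀) = 38.5 × 7.3577/4.9009 = 57.7993 mph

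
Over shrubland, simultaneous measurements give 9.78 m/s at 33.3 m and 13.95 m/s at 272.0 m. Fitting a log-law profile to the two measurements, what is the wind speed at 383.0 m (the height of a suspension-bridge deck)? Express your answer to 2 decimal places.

Log law: V ∝ ln(z/z₀). From the pair, with r = V₁/V₂ = 0.70108,
ln z₀ = (ln z₁ − r·ln z₂)/(1 − r) = (3.5056 − 0.70108×5.6058)/0.29892 = -1.4202 → z₀ = 0.2417 m
V₃ = V₁ · ln(z₃/z₀)/ln(z₁/z₀) = 9.78 × 7.3682/4.9258 = 14.6295 m/s

14.63 m/s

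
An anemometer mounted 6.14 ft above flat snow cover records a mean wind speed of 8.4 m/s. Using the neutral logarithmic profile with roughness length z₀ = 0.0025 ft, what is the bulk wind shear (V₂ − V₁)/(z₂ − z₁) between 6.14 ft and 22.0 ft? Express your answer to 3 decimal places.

Log law: V₂ = V₁ · ln(z₂/z₀)/ln(z₁/z₀) = 8.4 × 9.0825/7.8063 = 9.7733 m/s
ΔV/Δz = (9.7733 − 8.4)/(22.0 − 6.14) = 1.3733/15.8600 = 0.08659 m/s/ft

0.087 m/s/ft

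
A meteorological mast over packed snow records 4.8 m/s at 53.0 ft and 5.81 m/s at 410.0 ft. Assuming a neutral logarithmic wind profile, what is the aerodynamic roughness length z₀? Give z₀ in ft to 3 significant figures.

z₀ ≈ 0.00317 ft

Log law: V(z) ∝ ln(z/z₀). With r = V₁/V₂ = 4.8/5.81 = 0.82616,
r · ln(z₂/z₀) = ln(z₁/z₀) ⇒ ln z₀ = (ln z₁ − r·ln z₂)/(1 − r)
ln z₀ = (3.97029 − 0.82616×6.01616) / 0.17384 = -5.7526
z₀ = exp(-5.7526) = 0.003174 ft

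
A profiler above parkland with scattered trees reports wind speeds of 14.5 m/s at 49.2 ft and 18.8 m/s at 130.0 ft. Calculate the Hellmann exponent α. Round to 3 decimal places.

Power law: V₂/V₁ = (z₂/z₁)^α ⇒ α = ln(V₂/V₁) / ln(z₂/z₁)
α = ln(18.8/14.5) / ln(130.0/49.2) = ln(1.2966) / ln(2.6423)
  = 0.25971 / 0.97164 = 0.26729

α ≈ 0.267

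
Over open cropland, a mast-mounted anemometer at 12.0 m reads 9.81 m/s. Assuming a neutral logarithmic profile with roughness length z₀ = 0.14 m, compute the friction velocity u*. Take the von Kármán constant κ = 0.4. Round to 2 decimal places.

Log law: V(z) = (u*/κ) · ln(z/z₀) ⇒ u* = κ · V / ln(z/z₀)
u* = 0.4 × 9.81 / ln(12.0/0.14) = 0.4 × 9.81 / 4.4510
   = 3.9240 / 4.4510 = 0.8816 m/s

u* ≈ 0.88 m/s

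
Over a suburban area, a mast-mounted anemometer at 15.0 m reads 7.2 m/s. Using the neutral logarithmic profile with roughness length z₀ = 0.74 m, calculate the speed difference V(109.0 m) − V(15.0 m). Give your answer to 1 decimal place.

Log law: V₂ = V₁ · ln(z₂/z₀)/ln(z₁/z₀) = 7.2 × 4.9925/3.0092 = 11.9454 m/s
ΔV = 11.9454 − 7.2 = 4.7454 m/s

4.7 m/s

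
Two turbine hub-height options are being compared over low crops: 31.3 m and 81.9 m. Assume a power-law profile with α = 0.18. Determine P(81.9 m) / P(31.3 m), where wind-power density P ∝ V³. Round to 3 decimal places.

1.681

Speed ratio: V_B/V_A = (z_B/z_A)^α = (81.9/31.3)^0.18 = (2.6166)^0.18 = 1.18903
Power-density ratio: P_B/P_A = (V_B/V_A)³ = (1.18903)³ = 1.68105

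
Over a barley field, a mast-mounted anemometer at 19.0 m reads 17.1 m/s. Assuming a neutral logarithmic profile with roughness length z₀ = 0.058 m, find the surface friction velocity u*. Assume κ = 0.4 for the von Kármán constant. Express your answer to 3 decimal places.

Log law: V(z) = (u*/κ) · ln(z/z₀) ⇒ u* = κ · V / ln(z/z₀)
u* = 0.4 × 17.1 / ln(19.0/0.058) = 0.4 × 17.1 / 5.7918
   = 6.8400 / 5.7918 = 1.1810 m/s

u* ≈ 1.181 m/s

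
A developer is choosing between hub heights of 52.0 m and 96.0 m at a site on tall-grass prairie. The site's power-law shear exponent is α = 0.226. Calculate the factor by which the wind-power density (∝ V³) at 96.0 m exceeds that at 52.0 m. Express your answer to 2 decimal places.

1.52

Speed ratio: V_B/V_A = (z_B/z_A)^α = (96.0/52.0)^0.226 = (1.8462)^0.226 = 1.14862
Power-density ratio: P_B/P_A = (V_B/V_A)³ = (1.14862)³ = 1.51541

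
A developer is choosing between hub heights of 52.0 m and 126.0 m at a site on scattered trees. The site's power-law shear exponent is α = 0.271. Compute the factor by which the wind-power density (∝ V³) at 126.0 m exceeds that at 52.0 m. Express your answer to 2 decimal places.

2.05

Speed ratio: V_B/V_A = (z_B/z_A)^α = (126.0/52.0)^0.271 = (2.4231)^0.271 = 1.27105
Power-density ratio: P_B/P_A = (V_B/V_A)³ = (1.27105)³ = 2.05348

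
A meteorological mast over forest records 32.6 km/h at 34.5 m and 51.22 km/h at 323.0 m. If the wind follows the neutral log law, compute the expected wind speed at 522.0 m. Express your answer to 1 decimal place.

55.2 km/h

Log law: V ∝ ln(z/z₀). From the pair, with r = V₁/V₂ = 0.63647,
ln z₀ = (ln z₁ − r·ln z₂)/(1 − r) = (3.5410 − 0.63647×5.7777)/0.36353 = -0.3751 → z₀ = 0.6873 m
V₃ = V₁ · ln(z₃/z₀)/ln(z₁/z₀) = 32.6 × 6.6327/3.9160 = 55.2160 km/h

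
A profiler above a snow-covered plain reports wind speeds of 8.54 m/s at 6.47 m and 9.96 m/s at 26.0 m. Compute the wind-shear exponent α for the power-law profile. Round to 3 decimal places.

Power law: V₂/V₁ = (z₂/z₁)^α ⇒ α = ln(V₂/V₁) / ln(z₂/z₁)
α = ln(9.96/8.54) / ln(26.0/6.47) = ln(1.1663) / ln(4.0185)
  = 0.15382 / 1.39092 = 0.11059

α ≈ 0.111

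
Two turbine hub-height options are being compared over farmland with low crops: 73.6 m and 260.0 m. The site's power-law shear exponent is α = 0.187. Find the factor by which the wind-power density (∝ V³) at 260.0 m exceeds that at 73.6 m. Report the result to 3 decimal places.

Speed ratio: V_B/V_A = (z_B/z_A)^α = (260.0/73.6)^0.187 = (3.5326)^0.187 = 1.26618
Power-density ratio: P_B/P_A = (V_B/V_A)³ = (1.26618)³ = 2.02993

2.030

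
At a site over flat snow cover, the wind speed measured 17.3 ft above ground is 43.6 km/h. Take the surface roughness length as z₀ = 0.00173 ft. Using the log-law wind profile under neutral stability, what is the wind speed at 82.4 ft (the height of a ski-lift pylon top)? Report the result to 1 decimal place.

51.0 km/h

Log law: V(z) ∝ ln(z/z₀), so V₂/V₁ = ln(z₂/z₀) / ln(z₁/z₀).
ln(82.4/0.00173) = 10.7712, ln(17.3/0.00173) = 9.2103
V₂ = 43.6 × 10.7712/9.2103 = 43.6 × 1.1695 = 50.9889 km/h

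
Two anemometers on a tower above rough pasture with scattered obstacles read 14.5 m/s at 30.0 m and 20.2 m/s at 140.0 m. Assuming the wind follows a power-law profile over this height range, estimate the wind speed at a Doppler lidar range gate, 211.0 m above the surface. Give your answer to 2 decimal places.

22.06 m/s

First find α: α = ln(V₂/V₁)/ln(z₂/z₁) = ln(20.2/14.5)/ln(140.0/30.0) = 0.33153/1.54045 = 0.2152
Extrapolate from 140.0 m to 211.0 m: V₃ = 20.2 × (211.0/140.0)^0.2152 = 20.2 × 1.0923 = 22.0645 m/s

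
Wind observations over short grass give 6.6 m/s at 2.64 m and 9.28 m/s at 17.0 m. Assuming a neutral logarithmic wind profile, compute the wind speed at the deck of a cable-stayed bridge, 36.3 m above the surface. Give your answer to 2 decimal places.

10.37 m/s

Log law: V ∝ ln(z/z₀). From the pair, with r = V₁/V₂ = 0.71121,
ln z₀ = (ln z₁ − r·ln z₂)/(1 − r) = (0.9708 − 0.71121×2.8332)/0.28879 = -3.6158 → z₀ = 0.02690 m
V₃ = V₁ · ln(z₃/z₀)/ln(z₁/z₀) = 6.6 × 7.2076/4.5866 = 10.3716 m/s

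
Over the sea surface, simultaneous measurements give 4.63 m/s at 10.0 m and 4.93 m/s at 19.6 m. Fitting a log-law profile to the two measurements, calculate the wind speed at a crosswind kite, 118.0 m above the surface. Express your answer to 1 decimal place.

Log law: V ∝ ln(z/z₀). From the pair, with r = V₁/V₂ = 0.93915,
ln z₀ = (ln z₁ − r·ln z₂)/(1 − r) = (2.3026 − 0.93915×2.9755)/0.06085 = -8.0832 → z₀ = 0.0003087 m
V₃ = V₁ · ln(z₃/z₀)/ln(z₁/z₀) = 4.63 × 12.8539/10.3858 = 5.7303 m/s

5.7 m/s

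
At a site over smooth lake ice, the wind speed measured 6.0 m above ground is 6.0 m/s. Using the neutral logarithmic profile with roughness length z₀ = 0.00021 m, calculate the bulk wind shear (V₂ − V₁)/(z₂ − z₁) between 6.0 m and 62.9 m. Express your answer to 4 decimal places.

Log law: V₂ = V₁ · ln(z₂/z₀)/ln(z₁/z₀) = 6.0 × 12.6099/10.2602 = 7.3741 m/s
ΔV/Δz = (7.3741 − 6.0)/(62.9 − 6.0) = 1.3741/56.9000 = 0.02415 m/s/m

0.0241 m/s/m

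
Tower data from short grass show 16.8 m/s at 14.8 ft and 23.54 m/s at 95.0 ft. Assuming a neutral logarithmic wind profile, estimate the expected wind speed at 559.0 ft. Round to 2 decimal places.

Log law: V ∝ ln(z/z₀). From the pair, with r = V₁/V₂ = 0.71368,
ln z₀ = (ln z₁ − r·ln z₂)/(1 − r) = (2.6946 − 0.71368×4.5539)/0.28632 = -1.9397 → z₀ = 0.1437 ft
V₃ = V₁ · ln(z₃/z₀)/ln(z₁/z₀) = 16.8 × 8.2659/4.6343 = 29.9647 m/s

29.96 m/s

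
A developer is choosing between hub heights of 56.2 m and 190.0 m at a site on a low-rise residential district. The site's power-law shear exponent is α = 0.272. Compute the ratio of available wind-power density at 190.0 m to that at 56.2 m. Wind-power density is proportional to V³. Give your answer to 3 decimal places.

Speed ratio: V_B/V_A = (z_B/z_A)^α = (190.0/56.2)^0.272 = (3.3808)^0.272 = 1.39281
Power-density ratio: P_B/P_A = (V_B/V_A)³ = (1.39281)³ = 2.70195

2.702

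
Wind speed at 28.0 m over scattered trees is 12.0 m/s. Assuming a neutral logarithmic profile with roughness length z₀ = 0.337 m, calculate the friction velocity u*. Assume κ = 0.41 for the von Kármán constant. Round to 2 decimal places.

Log law: V(z) = (u*/κ) · ln(z/z₀) ⇒ u* = κ · V / ln(z/z₀)
u* = 0.41 × 12.0 / ln(28.0/0.337) = 0.41 × 12.0 / 4.4199
   = 4.9200 / 4.4199 = 1.1132 m/s

u* ≈ 1.11 m/s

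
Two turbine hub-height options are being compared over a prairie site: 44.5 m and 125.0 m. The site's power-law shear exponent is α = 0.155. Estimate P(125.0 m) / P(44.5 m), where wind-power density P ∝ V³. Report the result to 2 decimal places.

1.62

Speed ratio: V_B/V_A = (z_B/z_A)^α = (125.0/44.5)^0.155 = (2.8090)^0.155 = 1.17361
Power-density ratio: P_B/P_A = (V_B/V_A)³ = (1.17361)³ = 1.61650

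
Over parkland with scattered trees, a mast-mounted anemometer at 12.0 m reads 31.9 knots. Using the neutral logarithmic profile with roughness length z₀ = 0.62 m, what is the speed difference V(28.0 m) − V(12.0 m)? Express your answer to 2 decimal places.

Log law: V₂ = V₁ · ln(z₂/z₀)/ln(z₁/z₀) = 31.9 × 3.8102/2.9629 = 41.0223 knots
ΔV = 41.0223 − 31.9 = 9.1223 knots

9.12 knots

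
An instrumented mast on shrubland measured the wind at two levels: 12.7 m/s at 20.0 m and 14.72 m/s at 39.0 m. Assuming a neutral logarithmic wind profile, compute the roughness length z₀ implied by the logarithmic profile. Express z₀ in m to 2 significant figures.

Log law: V(z) ∝ ln(z/z₀). With r = V₁/V₂ = 12.7/14.72 = 0.86277,
r · ln(z₂/z₀) = ln(z₁/z₀) ⇒ ln z₀ = (ln z₁ − r·ln z₂)/(1 − r)
ln z₀ = (2.99573 − 0.86277×3.66356) / 0.13723 = -1.2030
z₀ = exp(-1.2030) = 0.3003 m

z₀ ≈ 0.30 m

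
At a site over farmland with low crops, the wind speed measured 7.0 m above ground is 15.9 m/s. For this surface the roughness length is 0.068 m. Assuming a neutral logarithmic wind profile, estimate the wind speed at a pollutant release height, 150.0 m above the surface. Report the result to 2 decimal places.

26.42 m/s

Log law: V(z) ∝ ln(z/z₀), so V₂/V₁ = ln(z₂/z₀) / ln(z₁/z₀).
ln(150.0/0.068) = 7.6989, ln(7.0/0.068) = 4.6342
V₂ = 15.9 × 7.6989/4.6342 = 15.9 × 1.6613 = 26.4152 m/s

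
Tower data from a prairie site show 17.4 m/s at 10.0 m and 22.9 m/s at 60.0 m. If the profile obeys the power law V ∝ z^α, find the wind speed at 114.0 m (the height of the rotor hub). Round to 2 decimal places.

First find α: α = ln(V₂/V₁)/ln(z₂/z₁) = ln(22.9/17.4)/ln(60.0/10.0) = 0.27467/1.79176 = 0.1533
Extrapolate from 60.0 m to 114.0 m: V₃ = 22.9 × (114.0/60.0)^0.1533 = 22.9 × 1.1034 = 25.2678 m/s

25.27 m/s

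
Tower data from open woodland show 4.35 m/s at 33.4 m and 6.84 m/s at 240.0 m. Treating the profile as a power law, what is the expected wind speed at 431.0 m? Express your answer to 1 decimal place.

First find α: α = ln(V₂/V₁)/ln(z₂/z₁) = ln(6.84/4.35)/ln(240.0/33.4) = 0.45261/1.97208 = 0.2295
Extrapolate from 240.0 m to 431.0 m: V₃ = 6.84 × (431.0/240.0)^0.2295 = 6.84 × 1.1438 = 7.8237 m/s

7.8 m/s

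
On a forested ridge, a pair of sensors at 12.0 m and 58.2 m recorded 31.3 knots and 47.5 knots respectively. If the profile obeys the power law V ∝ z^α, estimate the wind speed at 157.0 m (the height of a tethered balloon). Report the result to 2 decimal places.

First find α: α = ln(V₂/V₁)/ln(z₂/z₁) = ln(47.5/31.3)/ln(58.2/12.0) = 0.41711/1.57898 = 0.2642
Extrapolate from 58.2 m to 157.0 m: V₃ = 47.5 × (157.0/58.2)^0.2642 = 47.5 × 1.2997 = 61.7366 knots

61.74 knots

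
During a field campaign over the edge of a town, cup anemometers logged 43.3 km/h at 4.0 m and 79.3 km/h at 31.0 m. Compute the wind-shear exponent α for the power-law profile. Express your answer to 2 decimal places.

α ≈ 0.30

Power law: V₂/V₁ = (z₂/z₁)^α ⇒ α = ln(V₂/V₁) / ln(z₂/z₁)
α = ln(79.3/43.3) / ln(31.0/4.0) = ln(1.8314) / ln(7.7500)
  = 0.60509 / 2.04769 = 0.29550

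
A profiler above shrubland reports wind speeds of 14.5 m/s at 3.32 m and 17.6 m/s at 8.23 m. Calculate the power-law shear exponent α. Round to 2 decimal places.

α ≈ 0.21

Power law: V₂/V₁ = (z₂/z₁)^α ⇒ α = ln(V₂/V₁) / ln(z₂/z₁)
α = ln(17.6/14.5) / ln(8.23/3.32) = ln(1.2138) / ln(2.4789)
  = 0.19375 / 0.90782 = 0.21342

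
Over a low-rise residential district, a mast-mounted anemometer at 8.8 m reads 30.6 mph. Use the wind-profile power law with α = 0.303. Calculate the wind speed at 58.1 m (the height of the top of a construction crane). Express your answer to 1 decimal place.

Power-law profile: V₂ = V₁ · (z₂/z₁)^α
V₂ = 30.6 × (58.1/8.8)^0.303 = 30.6 × (6.6023)^0.303
    = 30.6 × 1.7716 = 54.2111 mph

54.2 mph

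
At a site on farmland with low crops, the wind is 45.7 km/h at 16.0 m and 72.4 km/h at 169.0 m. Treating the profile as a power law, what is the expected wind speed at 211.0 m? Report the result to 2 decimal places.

75.61 km/h

First find α: α = ln(V₂/V₁)/ln(z₂/z₁) = ln(72.4/45.7)/ln(169.0/16.0) = 0.46011/2.35731 = 0.1952
Extrapolate from 169.0 m to 211.0 m: V₃ = 72.4 × (211.0/169.0)^0.1952 = 72.4 × 1.0443 = 75.6055 km/h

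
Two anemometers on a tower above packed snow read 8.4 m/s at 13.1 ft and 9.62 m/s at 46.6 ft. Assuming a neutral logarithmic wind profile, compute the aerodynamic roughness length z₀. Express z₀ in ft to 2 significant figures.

z₀ ≈ 0.0021 ft

Log law: V(z) ∝ ln(z/z₀). With r = V₁/V₂ = 8.4/9.62 = 0.87318,
r · ln(z₂/z₀) = ln(z₁/z₀) ⇒ ln z₀ = (ln z₁ − r·ln z₂)/(1 − r)
ln z₀ = (2.57261 − 0.87318×3.84160) / 0.12682 = -6.1647
z₀ = exp(-6.1647) = 0.002102 ft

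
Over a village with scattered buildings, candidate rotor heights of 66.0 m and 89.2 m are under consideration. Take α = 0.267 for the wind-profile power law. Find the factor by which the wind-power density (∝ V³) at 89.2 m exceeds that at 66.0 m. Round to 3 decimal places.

1.273

Speed ratio: V_B/V_A = (z_B/z_A)^α = (89.2/66.0)^0.267 = (1.3515)^0.267 = 1.08375
Power-density ratio: P_B/P_A = (V_B/V_A)³ = (1.08375)³ = 1.27288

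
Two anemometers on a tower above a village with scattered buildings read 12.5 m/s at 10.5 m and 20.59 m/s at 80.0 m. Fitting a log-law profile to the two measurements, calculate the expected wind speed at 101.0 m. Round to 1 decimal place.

Log law: V ∝ ln(z/z₀). From the pair, with r = V₁/V₂ = 0.60709,
ln z₀ = (ln z₁ − r·ln z₂)/(1 − r) = (2.3514 − 0.60709×4.3820)/0.39291 = -0.7862 → z₀ = 0.4556 m
V₃ = V₁ · ln(z₃/z₀)/ln(z₁/z₀) = 12.5 × 5.4013/3.1376 = 21.5186 m/s

21.5 m/s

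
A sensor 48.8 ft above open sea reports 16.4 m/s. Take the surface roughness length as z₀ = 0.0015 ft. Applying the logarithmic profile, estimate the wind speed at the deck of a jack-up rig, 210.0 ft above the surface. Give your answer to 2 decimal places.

18.70 m/s

Log law: V(z) ∝ ln(z/z₀), so V₂/V₁ = ln(z₂/z₀) / ln(z₁/z₀).
ln(210.0/0.0015) = 11.8494, ln(48.8/0.0015) = 10.3900
V₂ = 16.4 × 11.8494/10.3900 = 16.4 × 1.1405 = 18.7035 m/s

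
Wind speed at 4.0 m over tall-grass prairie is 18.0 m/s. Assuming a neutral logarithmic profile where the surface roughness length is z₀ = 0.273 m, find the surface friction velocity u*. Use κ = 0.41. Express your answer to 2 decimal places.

Log law: V(z) = (u*/κ) · ln(z/z₀) ⇒ u* = κ · V / ln(z/z₀)
u* = 0.41 × 18.0 / ln(4.0/0.273) = 0.41 × 18.0 / 2.6846
   = 7.3800 / 2.6846 = 2.7490 m/s

u* ≈ 2.75 m/s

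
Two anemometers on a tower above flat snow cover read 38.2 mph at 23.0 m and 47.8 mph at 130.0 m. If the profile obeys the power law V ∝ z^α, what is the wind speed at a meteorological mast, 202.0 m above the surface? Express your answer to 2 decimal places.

50.61 mph

First find α: α = ln(V₂/V₁)/ln(z₂/z₁) = ln(47.8/38.2)/ln(130.0/23.0) = 0.22419/1.73204 = 0.1294
Extrapolate from 130.0 m to 202.0 m: V₃ = 47.8 × (202.0/130.0)^0.1294 = 47.8 × 1.0587 = 50.6061 mph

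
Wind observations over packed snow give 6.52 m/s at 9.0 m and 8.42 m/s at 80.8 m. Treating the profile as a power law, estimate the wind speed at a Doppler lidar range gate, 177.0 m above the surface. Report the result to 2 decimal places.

First find α: α = ln(V₂/V₁)/ln(z₂/z₁) = ln(8.42/6.52)/ln(80.8/9.0) = 0.25574/2.19475 = 0.1165
Extrapolate from 80.8 m to 177.0 m: V₃ = 8.42 × (177.0/80.8)^0.1165 = 8.42 × 1.0957 = 9.2256 m/s

9.23 m/s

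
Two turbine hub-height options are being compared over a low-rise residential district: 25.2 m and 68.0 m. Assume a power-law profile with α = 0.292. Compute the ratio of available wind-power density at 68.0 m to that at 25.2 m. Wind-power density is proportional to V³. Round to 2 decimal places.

Speed ratio: V_B/V_A = (z_B/z_A)^α = (68.0/25.2)^0.292 = (2.6984)^0.292 = 1.33624
Power-density ratio: P_B/P_A = (V_B/V_A)³ = (1.33624)³ = 2.38589

2.39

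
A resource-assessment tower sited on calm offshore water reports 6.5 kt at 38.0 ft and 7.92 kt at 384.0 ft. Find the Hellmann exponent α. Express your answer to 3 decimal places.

Power law: V₂/V₁ = (z₂/z₁)^α ⇒ α = ln(V₂/V₁) / ln(z₂/z₁)
α = ln(7.92/6.5) / ln(384.0/38.0) = ln(1.2185) / ln(10.1053)
  = 0.19759 / 2.31306 = 0.08542

α ≈ 0.085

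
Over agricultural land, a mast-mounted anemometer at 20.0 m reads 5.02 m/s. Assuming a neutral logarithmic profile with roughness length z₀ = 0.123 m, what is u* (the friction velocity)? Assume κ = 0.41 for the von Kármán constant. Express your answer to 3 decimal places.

u* ≈ 0.404 m/s

Log law: V(z) = (u*/κ) · ln(z/z₀) ⇒ u* = κ · V / ln(z/z₀)
u* = 0.41 × 5.02 / ln(20.0/0.123) = 0.41 × 5.02 / 5.0913
   = 2.0582 / 5.0913 = 0.4043 m/s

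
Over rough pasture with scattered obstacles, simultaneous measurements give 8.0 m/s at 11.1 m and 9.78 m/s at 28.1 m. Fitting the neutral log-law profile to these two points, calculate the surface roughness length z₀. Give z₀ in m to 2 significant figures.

Log law: V(z) ∝ ln(z/z₀). With r = V₁/V₂ = 8.0/9.78 = 0.81800,
r · ln(z₂/z₀) = ln(z₁/z₀) ⇒ ln z₀ = (ln z₁ − r·ln z₂)/(1 − r)
ln z₀ = (2.40695 − 0.81800×3.33577) / 0.18200 = -1.7675
z₀ = exp(-1.7675) = 0.1708 m

z₀ ≈ 0.17 m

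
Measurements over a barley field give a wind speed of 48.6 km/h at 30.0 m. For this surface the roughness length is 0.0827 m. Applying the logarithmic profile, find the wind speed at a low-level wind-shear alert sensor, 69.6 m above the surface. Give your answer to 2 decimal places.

55.54 km/h

Log law: V(z) ∝ ln(z/z₀), so V₂/V₁ = ln(z₂/z₀) / ln(z₁/z₀).
ln(69.6/0.0827) = 6.7353, ln(30.0/0.0827) = 5.8937
V₂ = 48.6 × 6.7353/5.8937 = 48.6 × 1.1428 = 55.5396 km/h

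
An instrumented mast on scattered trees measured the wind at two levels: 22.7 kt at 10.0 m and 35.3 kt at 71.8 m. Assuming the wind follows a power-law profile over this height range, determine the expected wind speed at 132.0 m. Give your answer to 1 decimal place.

First find α: α = ln(V₂/V₁)/ln(z₂/z₁) = ln(35.3/22.7)/ln(71.8/10.0) = 0.44152/1.97130 = 0.2240
Extrapolate from 71.8 m to 132.0 m: V₃ = 35.3 × (132.0/71.8)^0.2240 = 35.3 × 1.1461 = 40.4580 kt

40.5 kt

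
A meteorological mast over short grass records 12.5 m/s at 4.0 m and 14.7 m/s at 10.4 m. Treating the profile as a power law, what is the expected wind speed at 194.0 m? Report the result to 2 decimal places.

First find α: α = ln(V₂/V₁)/ln(z₂/z₁) = ln(14.7/12.5)/ln(10.4/4.0) = 0.16212/0.95551 = 0.1697
Extrapolate from 10.4 m to 194.0 m: V₃ = 14.7 × (194.0/10.4)^0.1697 = 14.7 × 1.6429 = 24.1504 m/s

24.15 m/s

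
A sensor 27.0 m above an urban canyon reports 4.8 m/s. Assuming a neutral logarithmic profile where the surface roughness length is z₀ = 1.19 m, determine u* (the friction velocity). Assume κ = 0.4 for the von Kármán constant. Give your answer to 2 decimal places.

u* ≈ 0.62 m/s

Log law: V(z) = (u*/κ) · ln(z/z₀) ⇒ u* = κ · V / ln(z/z₀)
u* = 0.4 × 4.8 / ln(27.0/1.19) = 0.4 × 4.8 / 3.1219
   = 1.9200 / 3.1219 = 0.6150 m/s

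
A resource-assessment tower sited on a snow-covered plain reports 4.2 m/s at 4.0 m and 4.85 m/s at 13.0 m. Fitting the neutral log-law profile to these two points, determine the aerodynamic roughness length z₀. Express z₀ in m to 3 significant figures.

Log law: V(z) ∝ ln(z/z₀). With r = V₁/V₂ = 4.2/4.85 = 0.86598,
r · ln(z₂/z₀) = ln(z₁/z₀) ⇒ ln z₀ = (ln z₁ − r·ln z₂)/(1 − r)
ln z₀ = (1.38629 − 0.86598×2.56495) / 0.13402 = -6.2296
z₀ = exp(-6.2296) = 0.001970 m

z₀ ≈ 0.00197 m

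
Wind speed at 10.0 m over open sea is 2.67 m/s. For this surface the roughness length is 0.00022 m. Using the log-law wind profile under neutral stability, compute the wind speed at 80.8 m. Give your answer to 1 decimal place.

3.2 m/s

Log law: V(z) ∝ ln(z/z₀), so V₂/V₁ = ln(z₂/z₀) / ln(z₁/z₀).
ln(80.8/0.00022) = 12.8139, ln(10.0/0.00022) = 10.7245
V₂ = 2.67 × 12.8139/10.7245 = 2.67 × 1.1948 = 3.1902 m/s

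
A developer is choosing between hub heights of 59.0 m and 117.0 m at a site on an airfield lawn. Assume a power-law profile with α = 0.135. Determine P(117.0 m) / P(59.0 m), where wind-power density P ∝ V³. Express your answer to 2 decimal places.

1.32

Speed ratio: V_B/V_A = (z_B/z_A)^α = (117.0/59.0)^0.135 = (1.9831)^0.135 = 1.09683
Power-density ratio: P_B/P_A = (V_B/V_A)³ = (1.09683)³ = 1.31953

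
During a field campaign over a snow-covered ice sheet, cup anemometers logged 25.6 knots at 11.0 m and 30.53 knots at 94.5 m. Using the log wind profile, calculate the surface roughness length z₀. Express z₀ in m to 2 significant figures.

z₀ ≈ 0.00016 m

Log law: V(z) ∝ ln(z/z₀). With r = V₁/V₂ = 25.6/30.53 = 0.83852,
r · ln(z₂/z₀) = ln(z₁/z₀) ⇒ ln z₀ = (ln z₁ − r·ln z₂)/(1 − r)
ln z₀ = (2.39790 − 0.83852×4.54860) / 0.16148 = -8.7701
z₀ = exp(-8.7701) = 0.0001553 m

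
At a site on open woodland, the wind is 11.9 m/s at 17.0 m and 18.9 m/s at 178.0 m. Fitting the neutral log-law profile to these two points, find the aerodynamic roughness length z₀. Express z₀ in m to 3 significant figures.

z₀ ≈ 0.314 m

Log law: V(z) ∝ ln(z/z₀). With r = V₁/V₂ = 11.9/18.9 = 0.62963,
r · ln(z₂/z₀) = ln(z₁/z₀) ⇒ ln z₀ = (ln z₁ − r·ln z₂)/(1 − r)
ln z₀ = (2.83321 − 0.62963×5.18178) / 0.37037 = -1.1594
z₀ = exp(-1.1594) = 0.3137 m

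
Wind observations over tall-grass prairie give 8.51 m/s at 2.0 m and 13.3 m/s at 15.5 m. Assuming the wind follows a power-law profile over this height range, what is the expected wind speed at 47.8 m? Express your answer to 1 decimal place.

First find α: α = ln(V₂/V₁)/ln(z₂/z₁) = ln(13.3/8.51)/ln(15.5/2.0) = 0.44652/2.04769 = 0.2181
Extrapolate from 15.5 m to 47.8 m: V₃ = 13.3 × (47.8/15.5)^0.2181 = 13.3 × 1.2784 = 17.0022 m/s

17.0 m/s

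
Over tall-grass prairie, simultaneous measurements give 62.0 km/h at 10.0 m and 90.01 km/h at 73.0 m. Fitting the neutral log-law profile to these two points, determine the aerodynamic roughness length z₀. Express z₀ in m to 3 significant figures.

Log law: V(z) ∝ ln(z/z₀). With r = V₁/V₂ = 62.0/90.01 = 0.68881,
r · ln(z₂/z₀) = ln(z₁/z₀) ⇒ ln z₀ = (ln z₁ − r·ln z₂)/(1 − r)
ln z₀ = (2.30259 − 0.68881×4.29046) / 0.31119 = -2.0976
z₀ = exp(-2.0976) = 0.1228 m

z₀ ≈ 0.123 m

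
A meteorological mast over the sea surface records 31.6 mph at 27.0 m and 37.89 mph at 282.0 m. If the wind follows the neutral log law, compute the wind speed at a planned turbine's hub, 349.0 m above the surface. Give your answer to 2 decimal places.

38.46 mph

Log law: V ∝ ln(z/z₀). From the pair, with r = V₁/V₂ = 0.83399,
ln z₀ = (ln z₁ − r·ln z₂)/(1 − r) = (3.2958 − 0.83399×5.6419)/0.16601 = -8.4905 → z₀ = 0.0002054 m
V₃ = V₁ · ln(z₃/z₀)/ln(z₁/z₀) = 31.6 × 14.3455/11.7863 = 38.4615 mph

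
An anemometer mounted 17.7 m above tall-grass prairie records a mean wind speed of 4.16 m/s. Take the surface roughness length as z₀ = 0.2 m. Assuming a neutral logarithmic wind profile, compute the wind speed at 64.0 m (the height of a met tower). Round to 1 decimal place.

Log law: V(z) ∝ ln(z/z₀), so V₂/V₁ = ln(z₂/z₀) / ln(z₁/z₀).
ln(64.0/0.2) = 5.7683, ln(17.7/0.2) = 4.4830
V₂ = 4.16 × 5.7683/4.4830 = 4.16 × 1.2867 = 5.3527 m/s

5.4 m/s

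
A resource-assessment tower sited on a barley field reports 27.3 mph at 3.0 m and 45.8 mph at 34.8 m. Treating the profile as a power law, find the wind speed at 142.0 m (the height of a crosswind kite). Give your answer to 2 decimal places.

61.63 mph

First find α: α = ln(V₂/V₁)/ln(z₂/z₁) = ln(45.8/27.3)/ln(34.8/3.0) = 0.51740/2.45101 = 0.2111
Extrapolate from 34.8 m to 142.0 m: V₃ = 45.8 × (142.0/34.8)^0.2111 = 45.8 × 1.3456 = 61.6288 mph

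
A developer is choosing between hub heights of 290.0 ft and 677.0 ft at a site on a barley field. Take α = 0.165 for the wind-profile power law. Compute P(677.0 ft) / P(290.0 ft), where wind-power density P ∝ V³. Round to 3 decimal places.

Speed ratio: V_B/V_A = (z_B/z_A)^α = (677.0/290.0)^0.165 = (2.3345)^0.165 = 1.15014
Power-density ratio: P_B/P_A = (V_B/V_A)³ = (1.15014)³ = 1.52144

1.521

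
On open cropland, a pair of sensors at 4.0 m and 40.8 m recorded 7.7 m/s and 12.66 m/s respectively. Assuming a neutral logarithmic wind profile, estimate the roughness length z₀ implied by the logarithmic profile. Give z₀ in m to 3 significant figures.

Log law: V(z) ∝ ln(z/z₀). With r = V₁/V₂ = 7.7/12.66 = 0.60821,
r · ln(z₂/z₀) = ln(z₁/z₀) ⇒ ln z₀ = (ln z₁ − r·ln z₂)/(1 − r)
ln z₀ = (1.38629 − 0.60821×3.70868) / 0.39179 = -2.2190
z₀ = exp(-2.2190) = 0.1087 m

z₀ ≈ 0.109 m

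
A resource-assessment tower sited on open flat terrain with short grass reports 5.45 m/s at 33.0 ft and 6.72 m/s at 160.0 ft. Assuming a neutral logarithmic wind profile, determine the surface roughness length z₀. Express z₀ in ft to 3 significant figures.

z₀ ≈ 0.0377 ft

Log law: V(z) ∝ ln(z/z₀). With r = V₁/V₂ = 5.45/6.72 = 0.81101,
r · ln(z₂/z₀) = ln(z₁/z₀) ⇒ ln z₀ = (ln z₁ − r·ln z₂)/(1 − r)
ln z₀ = (3.49651 − 0.81101×5.07517) / 0.18899 = -3.2781
z₀ = exp(-3.2781) = 0.03770 ft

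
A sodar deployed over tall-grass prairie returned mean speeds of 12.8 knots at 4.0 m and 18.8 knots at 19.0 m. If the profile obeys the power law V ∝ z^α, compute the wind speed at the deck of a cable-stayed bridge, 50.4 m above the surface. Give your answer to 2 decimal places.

23.92 knots

First find α: α = ln(V₂/V₁)/ln(z₂/z₁) = ln(18.8/12.8)/ln(19.0/4.0) = 0.38441/1.55814 = 0.2467
Extrapolate from 19.0 m to 50.4 m: V₃ = 18.8 × (50.4/19.0)^0.2467 = 18.8 × 1.2721 = 23.9157 knots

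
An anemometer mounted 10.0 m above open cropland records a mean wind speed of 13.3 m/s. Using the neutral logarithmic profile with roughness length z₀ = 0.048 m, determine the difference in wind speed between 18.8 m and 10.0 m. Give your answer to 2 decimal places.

Log law: V₂ = V₁ · ln(z₂/z₀)/ln(z₁/z₀) = 13.3 × 5.9704/5.3391 = 14.8725 m/s
ΔV = 14.8725 − 13.3 = 1.5725 m/s

1.57 m/s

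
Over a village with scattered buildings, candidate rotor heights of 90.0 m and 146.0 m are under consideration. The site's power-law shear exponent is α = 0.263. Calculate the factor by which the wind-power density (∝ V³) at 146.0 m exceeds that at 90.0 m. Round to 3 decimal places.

1.465

Speed ratio: V_B/V_A = (z_B/z_A)^α = (146.0/90.0)^0.263 = (1.6222)^0.263 = 1.13569
Power-density ratio: P_B/P_A = (V_B/V_A)³ = (1.13569)³ = 1.46480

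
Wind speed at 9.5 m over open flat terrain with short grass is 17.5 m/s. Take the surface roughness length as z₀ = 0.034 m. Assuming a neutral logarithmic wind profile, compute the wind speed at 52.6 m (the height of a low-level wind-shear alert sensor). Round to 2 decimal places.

22.82 m/s

Log law: V(z) ∝ ln(z/z₀), so V₂/V₁ = ln(z₂/z₀) / ln(z₁/z₀).
ln(52.6/0.034) = 7.3441, ln(9.5/0.034) = 5.6327
V₂ = 17.5 × 7.3441/5.6327 = 17.5 × 1.3038 = 22.8172 m/s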